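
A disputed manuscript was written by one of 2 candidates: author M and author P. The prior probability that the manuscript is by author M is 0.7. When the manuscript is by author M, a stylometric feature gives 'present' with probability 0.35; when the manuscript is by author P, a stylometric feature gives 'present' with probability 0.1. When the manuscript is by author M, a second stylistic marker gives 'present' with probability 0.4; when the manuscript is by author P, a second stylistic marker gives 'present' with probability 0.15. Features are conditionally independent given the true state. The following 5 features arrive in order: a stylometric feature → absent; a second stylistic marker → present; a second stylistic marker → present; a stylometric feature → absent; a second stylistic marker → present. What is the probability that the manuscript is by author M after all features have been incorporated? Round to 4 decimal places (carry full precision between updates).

After a stylometric feature='absent': P(author M) = 0.65·0.7000 / (0.65·0.7000 + 0.9·0.3000) ≈ 0.6276
After a second stylistic marker='present': P(author M) = 0.4·0.6276 / (0.4·0.6276 + 0.15·0.3724) ≈ 0.8180
After a second stylistic marker='present': P(author M) = 0.4·0.8180 / (0.4·0.8180 + 0.15·0.1820) ≈ 0.9230
After a stylometric feature='absent': P(author M) = 0.65·0.9230 / (0.65·0.9230 + 0.9·0.0770) ≈ 0.8964
After a second stylistic marker='present': P(author M) = 0.4·0.8964 / (0.4·0.8964 + 0.15·0.1036) ≈ 0.9585

0.9585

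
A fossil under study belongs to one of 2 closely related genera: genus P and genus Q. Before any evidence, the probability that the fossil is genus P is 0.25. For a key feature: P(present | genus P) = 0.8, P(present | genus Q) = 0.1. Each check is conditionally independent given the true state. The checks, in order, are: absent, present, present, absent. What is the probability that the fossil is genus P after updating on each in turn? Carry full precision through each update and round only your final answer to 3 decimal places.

0.513

Apply Bayes' rule sequentially, carrying P(genus P) forward.
After 'absent': P(genus P) = 0.2·0.2500 / (0.2·0.2500 + 0.9·0.7500) ≈ 0.0690
After 'present': P(genus P) = 0.8·0.0690 / (0.8·0.0690 + 0.1·0.9310) ≈ 0.3721
After 'present': P(genus P) = 0.8·0.3721 / (0.8·0.3721 + 0.1·0.6279) ≈ 0.8258
After 'absent': P(genus P) = 0.2·0.8258 / (0.2·0.8258 + 0.9·0.1742) ≈ 0.5130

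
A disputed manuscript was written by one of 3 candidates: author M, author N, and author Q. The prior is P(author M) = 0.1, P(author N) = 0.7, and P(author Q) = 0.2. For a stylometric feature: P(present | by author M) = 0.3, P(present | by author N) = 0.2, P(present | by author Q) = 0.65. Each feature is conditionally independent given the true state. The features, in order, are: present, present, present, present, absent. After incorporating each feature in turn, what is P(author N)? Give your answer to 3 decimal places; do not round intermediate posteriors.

0.064

After 'present': normaliser = 0.3·0.1000 + 0.2·0.7000 + 0.65·0.2000; P(author M) ≈ 0.1000, P(author N) ≈ 0.4667, P(author Q) ≈ 0.4333
After 'present': normaliser = 0.3·0.1000 + 0.2·0.4667 + 0.65·0.4333; P(author M) ≈ 0.0741, P(author N) ≈ 0.2305, P(author Q) ≈ 0.6955
After 'present': normaliser = 0.3·0.0741 + 0.2·0.2305 + 0.65·0.6955; P(author M) ≈ 0.0427, P(author N) ≈ 0.0886, P(author Q) ≈ 0.8687
After 'present': normaliser = 0.3·0.0427 + 0.2·0.0886 + 0.65·0.8687; P(author M) ≈ 0.0215, P(author N) ≈ 0.0298, P(author Q) ≈ 0.9487
After 'absent': normaliser = 0.7·0.0215 + 0.8·0.0298 + 0.35·0.9487; P(author M) ≈ 0.0406, P(author N) ≈ 0.0642, P(author Q) ≈ 0.8952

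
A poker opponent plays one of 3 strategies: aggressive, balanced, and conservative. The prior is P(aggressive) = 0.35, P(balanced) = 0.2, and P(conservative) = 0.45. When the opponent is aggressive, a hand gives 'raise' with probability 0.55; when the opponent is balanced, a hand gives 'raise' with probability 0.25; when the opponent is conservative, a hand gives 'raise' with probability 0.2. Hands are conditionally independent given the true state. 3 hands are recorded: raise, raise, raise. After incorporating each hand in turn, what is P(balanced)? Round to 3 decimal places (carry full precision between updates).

0.048

Apply Bayes' rule sequentially, carrying P(balanced) forward.
After 'raise': normaliser = 0.55·0.3500 + 0.25·0.2000 + 0.2·0.4500; P(aggressive) ≈ 0.5789, P(balanced) ≈ 0.1504, P(conservative) ≈ 0.2707
After 'raise': normaliser = 0.55·0.5789 + 0.25·0.1504 + 0.2·0.2707; P(aggressive) ≈ 0.7764, P(balanced) ≈ 0.0917, P(conservative) ≈ 0.1320
After 'raise': normaliser = 0.55·0.7764 + 0.25·0.0917 + 0.2·0.1320; P(aggressive) ≈ 0.8965, P(balanced) ≈ 0.0481, P(conservative) ≈ 0.0554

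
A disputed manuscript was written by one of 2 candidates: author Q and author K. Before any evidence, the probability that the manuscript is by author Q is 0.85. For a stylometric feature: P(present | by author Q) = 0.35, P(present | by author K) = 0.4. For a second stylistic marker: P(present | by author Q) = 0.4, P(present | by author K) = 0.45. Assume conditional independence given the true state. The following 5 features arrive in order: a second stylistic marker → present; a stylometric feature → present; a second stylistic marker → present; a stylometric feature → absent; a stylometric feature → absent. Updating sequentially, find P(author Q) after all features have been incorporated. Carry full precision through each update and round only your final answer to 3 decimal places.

0.821

After a second stylistic marker='present': P(author Q) = 0.4·0.8500 / (0.4·0.8500 + 0.45·0.1500) ≈ 0.8344
After a stylometric feature='present': P(author Q) = 0.35·0.8344 / (0.35·0.8344 + 0.4·0.1656) ≈ 0.8151
After a second stylistic marker='present': P(author Q) = 0.4·0.8151 / (0.4·0.8151 + 0.45·0.1849) ≈ 0.7967
After a stylometric feature='absent': P(author Q) = 0.65·0.7967 / (0.65·0.7967 + 0.6·0.2033) ≈ 0.8093
After a stylometric feature='absent': P(author Q) = 0.65·0.8093 / (0.65·0.8093 + 0.6·0.1907) ≈ 0.8214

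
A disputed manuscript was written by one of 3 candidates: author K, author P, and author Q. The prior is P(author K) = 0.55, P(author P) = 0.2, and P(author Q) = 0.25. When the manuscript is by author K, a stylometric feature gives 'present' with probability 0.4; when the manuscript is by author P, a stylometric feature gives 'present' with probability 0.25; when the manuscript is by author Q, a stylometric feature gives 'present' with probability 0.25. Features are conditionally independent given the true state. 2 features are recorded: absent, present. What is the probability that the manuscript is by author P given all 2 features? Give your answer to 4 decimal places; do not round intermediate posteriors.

0.1733

After 'absent': normaliser = 0.6·0.5500 + 0.75·0.2000 + 0.75·0.2500; P(author K) ≈ 0.4944, P(author P) ≈ 0.2247, P(author Q) ≈ 0.2809
After 'present': normaliser = 0.4·0.4944 + 0.25·0.2247 + 0.25·0.2809; P(author K) ≈ 0.6101, P(author P) ≈ 0.1733, P(author Q) ≈ 0.2166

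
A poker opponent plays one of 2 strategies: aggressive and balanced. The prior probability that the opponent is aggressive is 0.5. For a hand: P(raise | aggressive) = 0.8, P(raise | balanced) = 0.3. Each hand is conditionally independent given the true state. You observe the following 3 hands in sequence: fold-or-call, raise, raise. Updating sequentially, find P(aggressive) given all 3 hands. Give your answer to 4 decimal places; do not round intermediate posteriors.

0.6702

After 'fold-or-call': P(aggressive) = 0.2·0.5000 / (0.2·0.5000 + 0.7·0.5000) ≈ 0.2222
After 'raise': P(aggressive) = 0.8·0.2222 / (0.8·0.2222 + 0.3·0.7778) ≈ 0.4324
After 'raise': P(aggressive) = 0.8·0.4324 / (0.8·0.4324 + 0.3·0.5676) ≈ 0.6702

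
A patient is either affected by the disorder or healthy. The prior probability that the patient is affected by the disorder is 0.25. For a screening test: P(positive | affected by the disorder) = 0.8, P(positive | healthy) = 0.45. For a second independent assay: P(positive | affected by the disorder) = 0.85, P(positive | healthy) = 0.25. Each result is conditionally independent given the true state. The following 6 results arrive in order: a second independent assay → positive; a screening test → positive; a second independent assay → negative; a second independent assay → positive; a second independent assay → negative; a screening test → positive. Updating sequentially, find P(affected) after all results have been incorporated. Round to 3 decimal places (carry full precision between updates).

0.328

Apply Bayes' rule sequentially, carrying P(affected) forward.
After a second independent assay='positive': P(affected) = 0.85·0.2500 / (0.85·0.2500 + 0.25·0.7500) ≈ 0.5312
After a screening test='positive': P(affected) = 0.8·0.5312 / (0.8·0.5312 + 0.45·0.4688) ≈ 0.6683
After a second independent assay='negative': P(affected) = 0.15·0.6683 / (0.15·0.6683 + 0.75·0.3317) ≈ 0.2872
After a second independent assay='positive': P(affected) = 0.85·0.2872 / (0.85·0.2872 + 0.25·0.7128) ≈ 0.5781
After a second independent assay='negative': P(affected) = 0.15·0.5781 / (0.15·0.5781 + 0.75·0.4219) ≈ 0.2151
After a screening test='positive': P(affected) = 0.8·0.2151 / (0.8·0.2151 + 0.45·0.7849) ≈ 0.3276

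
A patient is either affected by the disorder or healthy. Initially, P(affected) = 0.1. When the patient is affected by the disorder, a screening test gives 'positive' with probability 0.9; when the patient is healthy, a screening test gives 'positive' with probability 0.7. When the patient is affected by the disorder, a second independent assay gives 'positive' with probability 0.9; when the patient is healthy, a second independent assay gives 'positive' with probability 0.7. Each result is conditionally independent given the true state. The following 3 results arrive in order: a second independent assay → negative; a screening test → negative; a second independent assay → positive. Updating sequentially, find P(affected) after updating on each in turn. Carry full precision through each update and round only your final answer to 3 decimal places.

0.016

After a second independent assay='negative': P(affected) = 0.1·0.1000 / (0.1·0.1000 + 0.3·0.9000) ≈ 0.0357
After a screening test='negative': P(affected) = 0.1·0.0357 / (0.1·0.0357 + 0.3·0.9643) ≈ 0.0122
After a second independent assay='positive': P(affected) = 0.9·0.0122 / (0.9·0.0122 + 0.7·0.9878) ≈ 0.0156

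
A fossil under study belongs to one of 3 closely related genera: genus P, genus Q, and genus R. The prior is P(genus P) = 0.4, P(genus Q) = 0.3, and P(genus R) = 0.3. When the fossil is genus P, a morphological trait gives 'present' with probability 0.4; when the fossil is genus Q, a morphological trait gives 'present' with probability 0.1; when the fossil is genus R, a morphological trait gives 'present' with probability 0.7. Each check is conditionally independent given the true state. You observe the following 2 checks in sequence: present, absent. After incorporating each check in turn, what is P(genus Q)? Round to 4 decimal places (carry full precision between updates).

After 'present': normaliser = 0.4·0.4000 + 0.1·0.3000 + 0.7·0.3000; P(genus P) ≈ 0.4000, P(genus Q) ≈ 0.0750, P(genus R) ≈ 0.5250
After 'absent': normaliser = 0.6·0.4000 + 0.9·0.0750 + 0.3·0.5250; P(genus P) ≈ 0.5161, P(genus Q) ≈ 0.1452, P(genus R) ≈ 0.3387

0.1452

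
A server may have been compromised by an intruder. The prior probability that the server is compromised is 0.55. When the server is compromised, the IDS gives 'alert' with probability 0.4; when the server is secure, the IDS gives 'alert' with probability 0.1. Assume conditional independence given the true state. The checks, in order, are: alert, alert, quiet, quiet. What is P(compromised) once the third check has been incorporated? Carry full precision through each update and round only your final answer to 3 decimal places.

After 'alert': P(compromised) = 0.4·0.5500 / (0.4·0.5500 + 0.1·0.4500) ≈ 0.8302
After 'alert': P(compromised) = 0.4·0.8302 / (0.4·0.8302 + 0.1·0.1698) ≈ 0.9514
After 'quiet': P(compromised) = 0.6·0.9514 / (0.6·0.9514 + 0.9·0.0486) ≈ 0.9288

0.929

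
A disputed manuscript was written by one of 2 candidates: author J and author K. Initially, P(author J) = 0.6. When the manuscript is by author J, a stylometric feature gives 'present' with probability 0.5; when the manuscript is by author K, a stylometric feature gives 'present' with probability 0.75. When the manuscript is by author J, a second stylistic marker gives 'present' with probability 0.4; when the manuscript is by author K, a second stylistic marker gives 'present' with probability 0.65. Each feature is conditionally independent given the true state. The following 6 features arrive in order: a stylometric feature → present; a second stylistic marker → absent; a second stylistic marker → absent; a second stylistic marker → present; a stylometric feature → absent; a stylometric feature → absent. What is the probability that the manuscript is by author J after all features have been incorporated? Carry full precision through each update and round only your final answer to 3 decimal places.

0.879

After a stylometric feature='present': P(author J) = 0.5·0.6000 / (0.5·0.6000 + 0.75·0.4000) ≈ 0.5000
After a second stylistic marker='absent': P(author J) = 0.6·0.5000 / (0.6·0.5000 + 0.35·0.5000) ≈ 0.6316
After a second stylistic marker='absent': P(author J) = 0.6·0.6316 / (0.6·0.6316 + 0.35·0.3684) ≈ 0.7461
After a second stylistic marker='present': P(author J) = 0.4·0.7461 / (0.4·0.7461 + 0.65·0.2539) ≈ 0.6439
After a stylometric feature='absent': P(author J) = 0.5·0.6439 / (0.5·0.6439 + 0.25·0.3561) ≈ 0.7834
After a stylometric feature='absent': P(author J) = 0.5·0.7834 / (0.5·0.7834 + 0.25·0.2166) ≈ 0.8786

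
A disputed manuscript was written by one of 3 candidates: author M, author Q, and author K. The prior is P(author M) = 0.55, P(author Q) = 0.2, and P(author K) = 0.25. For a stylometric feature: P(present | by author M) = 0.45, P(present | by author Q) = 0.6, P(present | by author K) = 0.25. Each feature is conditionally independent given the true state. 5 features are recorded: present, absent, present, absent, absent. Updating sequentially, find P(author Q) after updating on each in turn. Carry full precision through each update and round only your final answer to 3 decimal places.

0.155

After 'present': normaliser = 0.45·0.5500 + 0.6·0.2000 + 0.25·0.2500; P(author M) ≈ 0.5756, P(author Q) ≈ 0.2791, P(author K) ≈ 0.1453
After 'absent': normaliser = 0.55·0.5756 + 0.4·0.2791 + 0.75·0.1453; P(author M) ≈ 0.5893, P(author Q) ≈ 0.2078, P(author K) ≈ 0.2029
After 'present': normaliser = 0.45·0.5893 + 0.6·0.2078 + 0.25·0.2029; P(author M) ≈ 0.6019, P(author Q) ≈ 0.2830, P(author K) ≈ 0.1151
After 'absent': normaliser = 0.55·0.6019 + 0.4·0.2830 + 0.75·0.1151; P(author M) ≈ 0.6239, P(author Q) ≈ 0.2133, P(author K) ≈ 0.1628
After 'absent': normaliser = 0.55·0.6239 + 0.4·0.2133 + 0.75·0.1628; P(author M) ≈ 0.6233, P(author Q) ≈ 0.1550, P(author K) ≈ 0.2217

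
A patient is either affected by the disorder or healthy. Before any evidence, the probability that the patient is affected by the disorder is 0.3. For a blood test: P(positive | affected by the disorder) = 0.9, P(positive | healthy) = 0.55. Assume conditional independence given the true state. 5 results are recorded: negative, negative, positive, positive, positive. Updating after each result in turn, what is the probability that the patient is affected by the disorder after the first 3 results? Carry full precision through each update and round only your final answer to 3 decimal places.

0.033

After 'negative': P(affected) = 0.1·0.3000 / (0.1·0.3000 + 0.45·0.7000) ≈ 0.0870
After 'negative': P(affected) = 0.1·0.0870 / (0.1·0.0870 + 0.45·0.9130) ≈ 0.0207
After 'positive': P(affected) = 0.9·0.0207 / (0.9·0.0207 + 0.55·0.9793) ≈ 0.0335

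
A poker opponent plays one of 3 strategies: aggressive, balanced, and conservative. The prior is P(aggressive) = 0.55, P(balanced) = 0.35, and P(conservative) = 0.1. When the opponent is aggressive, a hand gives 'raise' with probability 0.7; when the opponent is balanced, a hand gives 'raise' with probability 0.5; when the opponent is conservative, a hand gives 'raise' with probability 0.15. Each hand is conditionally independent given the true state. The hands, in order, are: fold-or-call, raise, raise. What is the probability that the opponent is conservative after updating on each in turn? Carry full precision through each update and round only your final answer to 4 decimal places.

Each posterior becomes the prior for the next update.
After 'fold-or-call': normaliser = 0.3·0.5500 + 0.5·0.3500 + 0.85·0.1000; P(aggressive) ≈ 0.3882, P(balanced) ≈ 0.4118, P(conservative) ≈ 0.2000
After 'raise': normaliser = 0.7·0.3882 + 0.5·0.4118 + 0.15·0.2000; P(aggressive) ≈ 0.5353, P(balanced) ≈ 0.4056, P(conservative) ≈ 0.0591
After 'raise': normaliser = 0.7·0.5353 + 0.5·0.4056 + 0.15·0.0591; P(aggressive) ≈ 0.6391, P(balanced) ≈ 0.3458, P(conservative) ≈ 0.0151

0.0151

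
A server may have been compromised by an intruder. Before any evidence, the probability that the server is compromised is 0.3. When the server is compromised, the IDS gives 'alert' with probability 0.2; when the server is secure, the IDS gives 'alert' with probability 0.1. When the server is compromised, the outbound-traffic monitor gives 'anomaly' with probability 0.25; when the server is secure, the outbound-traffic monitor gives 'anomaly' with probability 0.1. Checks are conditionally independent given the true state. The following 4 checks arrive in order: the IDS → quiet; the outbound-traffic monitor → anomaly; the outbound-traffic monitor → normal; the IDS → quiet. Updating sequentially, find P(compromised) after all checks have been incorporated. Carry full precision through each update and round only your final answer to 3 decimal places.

Each posterior becomes the prior for the next update.
After the IDS='quiet': P(compromised) = 0.8·0.3000 / (0.8·0.3000 + 0.9·0.7000) ≈ 0.2759
After the outbound-traffic monitor='anomaly': P(compromised) = 0.25·0.2759 / (0.25·0.2759 + 0.1·0.7241) ≈ 0.4878
After the outbound-traffic monitor='normal': P(compromised) = 0.75·0.4878 / (0.75·0.4878 + 0.9·0.5122) ≈ 0.4425
After the IDS='quiet': P(compromised) = 0.8·0.4425 / (0.8·0.4425 + 0.9·0.5575) ≈ 0.4137

0.414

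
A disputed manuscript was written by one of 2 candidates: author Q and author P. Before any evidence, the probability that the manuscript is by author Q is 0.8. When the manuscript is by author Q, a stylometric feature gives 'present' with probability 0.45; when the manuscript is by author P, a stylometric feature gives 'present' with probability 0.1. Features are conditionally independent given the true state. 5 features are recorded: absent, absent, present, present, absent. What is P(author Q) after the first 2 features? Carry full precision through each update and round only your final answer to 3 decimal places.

After 'absent': P(author Q) = 0.55·0.8000 / (0.55·0.8000 + 0.9·0.2000) ≈ 0.7097
After 'absent': P(author Q) = 0.55·0.7097 / (0.55·0.7097 + 0.9·0.2903) ≈ 0.5990

0.599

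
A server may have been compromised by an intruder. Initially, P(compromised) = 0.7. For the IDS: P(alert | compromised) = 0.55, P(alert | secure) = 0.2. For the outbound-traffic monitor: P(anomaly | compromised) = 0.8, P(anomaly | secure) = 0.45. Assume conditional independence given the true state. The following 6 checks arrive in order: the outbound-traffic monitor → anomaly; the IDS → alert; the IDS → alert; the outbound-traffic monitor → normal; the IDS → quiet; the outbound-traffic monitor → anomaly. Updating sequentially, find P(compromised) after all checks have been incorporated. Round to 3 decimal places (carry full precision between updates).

0.919

After the outbound-traffic monitor='anomaly': P(compromised) = 0.8·0.7000 / (0.8·0.7000 + 0.45·0.3000) ≈ 0.8058
After the IDS='alert': P(compromised) = 0.55·0.8058 / (0.55·0.8058 + 0.2·0.1942) ≈ 0.9194
After the IDS='alert': P(compromised) = 0.55·0.9194 / (0.55·0.9194 + 0.2·0.0806) ≈ 0.9691
After the outbound-traffic monitor='normal': P(compromised) = 0.2·0.9691 / (0.2·0.9691 + 0.55·0.0309) ≈ 0.9194
After the IDS='quiet': P(compromised) = 0.45·0.9194 / (0.45·0.9194 + 0.8·0.0806) ≈ 0.8652
After the outbound-traffic monitor='anomaly': P(compromised) = 0.8·0.8652 / (0.8·0.8652 + 0.45·0.1348) ≈ 0.9194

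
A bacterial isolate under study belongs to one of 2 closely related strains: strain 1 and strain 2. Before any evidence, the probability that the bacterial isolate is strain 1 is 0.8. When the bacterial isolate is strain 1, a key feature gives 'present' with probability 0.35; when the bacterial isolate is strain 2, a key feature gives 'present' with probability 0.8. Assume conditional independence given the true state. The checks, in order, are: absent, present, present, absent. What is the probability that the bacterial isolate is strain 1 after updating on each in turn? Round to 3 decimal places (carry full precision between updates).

0.890

After 'absent': P(strain 1) = 0.65·0.8000 / (0.65·0.8000 + 0.2·0.2000) ≈ 0.9286
After 'present': P(strain 1) = 0.35·0.9286 / (0.35·0.9286 + 0.8·0.0714) ≈ 0.8505
After 'present': P(strain 1) = 0.35·0.8505 / (0.35·0.8505 + 0.8·0.1495) ≈ 0.7133
After 'absent': P(strain 1) = 0.65·0.7133 / (0.65·0.7133 + 0.2·0.2867) ≈ 0.8900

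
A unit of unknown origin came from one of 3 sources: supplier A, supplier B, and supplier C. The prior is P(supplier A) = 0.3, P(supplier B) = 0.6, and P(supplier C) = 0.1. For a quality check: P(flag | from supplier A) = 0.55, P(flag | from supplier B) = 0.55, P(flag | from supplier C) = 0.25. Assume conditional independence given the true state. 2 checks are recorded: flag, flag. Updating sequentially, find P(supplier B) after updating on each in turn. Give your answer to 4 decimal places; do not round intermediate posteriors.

After 'flag': normaliser = 0.55·0.3000 + 0.55·0.6000 + 0.25·0.1000; P(supplier A) ≈ 0.3173, P(supplier B) ≈ 0.6346, P(supplier C) ≈ 0.0481
After 'flag': normaliser = 0.55·0.3173 + 0.55·0.6346 + 0.25·0.0481; P(supplier A) ≈ 0.3259, P(supplier B) ≈ 0.6517, P(supplier C) ≈ 0.0224

0.6517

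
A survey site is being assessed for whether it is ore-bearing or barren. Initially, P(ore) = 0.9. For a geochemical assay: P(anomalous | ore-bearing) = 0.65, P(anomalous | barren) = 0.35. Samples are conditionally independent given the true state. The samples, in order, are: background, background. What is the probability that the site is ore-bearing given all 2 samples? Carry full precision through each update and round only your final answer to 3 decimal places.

Apply Bayes' rule sequentially, carrying P(ore) forward.
After 'background': P(ore) = 0.35·0.9000 / (0.35·0.9000 + 0.65·0.1000) ≈ 0.8289
After 'background': P(ore) = 0.35·0.8289 / (0.35·0.8289 + 0.65·0.1711) ≈ 0.7230

0.723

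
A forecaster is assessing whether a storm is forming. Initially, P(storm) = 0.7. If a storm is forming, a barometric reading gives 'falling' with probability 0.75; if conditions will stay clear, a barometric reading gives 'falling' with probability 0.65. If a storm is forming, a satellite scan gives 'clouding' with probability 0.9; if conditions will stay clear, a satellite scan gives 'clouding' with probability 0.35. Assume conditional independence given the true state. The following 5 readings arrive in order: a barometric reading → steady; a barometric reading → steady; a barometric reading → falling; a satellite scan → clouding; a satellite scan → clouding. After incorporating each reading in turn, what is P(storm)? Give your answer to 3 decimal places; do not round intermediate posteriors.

After a barometric reading='steady': P(storm) = 0.25·0.7000 / (0.25·0.7000 + 0.35·0.3000) ≈ 0.6250
After a barometric reading='steady': P(storm) = 0.25·0.6250 / (0.25·0.6250 + 0.35·0.3750) ≈ 0.5435
After a barometric reading='falling': P(storm) = 0.75·0.5435 / (0.75·0.5435 + 0.65·0.4565) ≈ 0.5787
After a satellite scan='clouding': P(storm) = 0.9·0.5787 / (0.9·0.5787 + 0.35·0.4213) ≈ 0.7794
After a satellite scan='clouding': P(storm) = 0.9·0.7794 / (0.9·0.7794 + 0.35·0.2206) ≈ 0.9008

0.901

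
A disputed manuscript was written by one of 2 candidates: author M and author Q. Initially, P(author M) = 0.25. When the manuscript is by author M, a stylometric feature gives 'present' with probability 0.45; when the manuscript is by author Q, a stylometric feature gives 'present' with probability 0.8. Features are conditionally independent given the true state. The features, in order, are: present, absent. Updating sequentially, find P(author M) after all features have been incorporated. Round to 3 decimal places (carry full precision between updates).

Apply Bayes' rule sequentially, carrying P(author M) forward.
After 'present': P(author M) = 0.45·0.2500 / (0.45·0.2500 + 0.8·0.7500) ≈ 0.1579
After 'absent': P(author M) = 0.55·0.1579 / (0.55·0.1579 + 0.2·0.8421) ≈ 0.3402

0.340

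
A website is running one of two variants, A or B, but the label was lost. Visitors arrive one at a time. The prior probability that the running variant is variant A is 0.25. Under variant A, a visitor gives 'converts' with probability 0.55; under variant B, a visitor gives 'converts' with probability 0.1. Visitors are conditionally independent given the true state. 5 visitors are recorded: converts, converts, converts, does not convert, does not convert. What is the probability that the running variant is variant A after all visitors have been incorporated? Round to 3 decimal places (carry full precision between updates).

0.933

After 'converts': P(A) = 0.55·0.2500 / (0.55·0.2500 + 0.1·0.7500) ≈ 0.6471
After 'converts': P(A) = 0.55·0.6471 / (0.55·0.6471 + 0.1·0.3529) ≈ 0.9098
After 'converts': P(A) = 0.55·0.9098 / (0.55·0.9098 + 0.1·0.0902) ≈ 0.9823
After 'does not convert': P(A) = 0.45·0.9823 / (0.45·0.9823 + 0.9·0.0177) ≈ 0.9652
After 'does not convert': P(A) = 0.45·0.9652 / (0.45·0.9652 + 0.9·0.0348) ≈ 0.9327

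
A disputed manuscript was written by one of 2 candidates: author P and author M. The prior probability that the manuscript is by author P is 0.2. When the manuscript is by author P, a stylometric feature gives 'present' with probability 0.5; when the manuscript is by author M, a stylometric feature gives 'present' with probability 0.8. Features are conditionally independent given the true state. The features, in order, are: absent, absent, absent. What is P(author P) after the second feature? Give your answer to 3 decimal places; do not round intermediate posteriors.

0.610

Apply Bayes' rule sequentially, carrying P(author P) forward.
After 'absent': P(author P) = 0.5·0.2000 / (0.5·0.2000 + 0.2·0.8000) ≈ 0.3846
After 'absent': P(author P) = 0.5·0.3846 / (0.5·0.3846 + 0.2·0.6154) ≈ 0.6098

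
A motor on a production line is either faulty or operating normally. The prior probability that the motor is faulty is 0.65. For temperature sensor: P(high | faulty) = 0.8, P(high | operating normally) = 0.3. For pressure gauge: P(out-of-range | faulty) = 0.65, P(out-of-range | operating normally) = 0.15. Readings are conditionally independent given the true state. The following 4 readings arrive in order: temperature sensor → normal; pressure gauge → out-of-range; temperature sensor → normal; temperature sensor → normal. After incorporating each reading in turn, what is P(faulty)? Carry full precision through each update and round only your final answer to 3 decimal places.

After temperature sensor='normal': P(faulty) = 0.2·0.6500 / (0.2·0.6500 + 0.7·0.3500) ≈ 0.3467
After pressure gauge='out-of-range': P(faulty) = 0.65·0.3467 / (0.65·0.3467 + 0.15·0.6533) ≈ 0.6969
After temperature sensor='normal': P(faulty) = 0.2·0.6969 / (0.2·0.6969 + 0.7·0.3031) ≈ 0.3965
After temperature sensor='normal': P(faulty) = 0.2·0.3965 / (0.2·0.3965 + 0.7·0.6035) ≈ 0.1580

0.158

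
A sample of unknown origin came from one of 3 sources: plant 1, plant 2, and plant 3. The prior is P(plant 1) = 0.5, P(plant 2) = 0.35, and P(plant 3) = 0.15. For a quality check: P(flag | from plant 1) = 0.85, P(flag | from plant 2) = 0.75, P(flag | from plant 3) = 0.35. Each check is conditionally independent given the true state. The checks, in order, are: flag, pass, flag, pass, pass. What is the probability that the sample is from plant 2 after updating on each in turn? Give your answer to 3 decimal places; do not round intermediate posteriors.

0.329

After 'flag': normaliser = 0.85·0.5000 + 0.75·0.3500 + 0.35·0.1500; P(plant 1) ≈ 0.5743, P(plant 2) ≈ 0.3547, P(plant 3) ≈ 0.0709
After 'pass': normaliser = 0.15·0.5743 + 0.25·0.3547 + 0.65·0.0709; P(plant 1) ≈ 0.3899, P(plant 2) ≈ 0.4014, P(plant 3) ≈ 0.2087
After 'flag': normaliser = 0.85·0.3899 + 0.75·0.4014 + 0.35·0.2087; P(plant 1) ≈ 0.4698, P(plant 2) ≈ 0.4267, P(plant 3) ≈ 0.1035
After 'pass': normaliser = 0.15·0.4698 + 0.25·0.4267 + 0.65·0.1035; P(plant 1) ≈ 0.2883, P(plant 2) ≈ 0.4364, P(plant 3) ≈ 0.2753
After 'pass': normaliser = 0.15·0.2883 + 0.25·0.4364 + 0.65·0.2753; P(plant 1) ≈ 0.1305, P(plant 2) ≈ 0.3293, P(plant 3) ≈ 0.5402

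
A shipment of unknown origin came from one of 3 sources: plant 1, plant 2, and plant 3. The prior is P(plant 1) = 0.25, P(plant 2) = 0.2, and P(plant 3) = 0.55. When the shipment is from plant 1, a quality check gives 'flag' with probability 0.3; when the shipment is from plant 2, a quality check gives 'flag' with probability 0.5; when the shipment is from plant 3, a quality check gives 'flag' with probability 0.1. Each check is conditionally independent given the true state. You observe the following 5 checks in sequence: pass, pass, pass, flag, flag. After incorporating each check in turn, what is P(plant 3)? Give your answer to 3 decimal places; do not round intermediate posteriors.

After 'pass': normaliser = 0.7·0.2500 + 0.5·0.2000 + 0.9·0.5500; P(plant 1) ≈ 0.2273, P(plant 2) ≈ 0.1299, P(plant 3) ≈ 0.6429
After 'pass': normaliser = 0.7·0.2273 + 0.5·0.1299 + 0.9·0.6429; P(plant 1) ≈ 0.1982, P(plant 2) ≈ 0.0809, P(plant 3) ≈ 0.7209
After 'pass': normaliser = 0.7·0.1982 + 0.5·0.0809 + 0.9·0.7209; P(plant 1) ≈ 0.1676, P(plant 2) ≈ 0.0489, P(plant 3) ≈ 0.7836
After 'flag': normaliser = 0.3·0.1676 + 0.5·0.0489 + 0.1·0.7836; P(plant 1) ≈ 0.3285, P(plant 2) ≈ 0.1596, P(plant 3) ≈ 0.5119
After 'flag': normaliser = 0.3·0.3285 + 0.5·0.1596 + 0.1·0.5119; P(plant 1) ≈ 0.4293, P(plant 2) ≈ 0.3477, P(plant 3) ≈ 0.2230

0.223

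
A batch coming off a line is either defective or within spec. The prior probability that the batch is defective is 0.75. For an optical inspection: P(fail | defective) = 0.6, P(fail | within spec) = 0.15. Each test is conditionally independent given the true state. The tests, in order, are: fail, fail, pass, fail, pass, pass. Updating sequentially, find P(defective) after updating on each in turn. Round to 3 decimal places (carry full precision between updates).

After 'fail': P(defective) = 0.6·0.7500 / (0.6·0.7500 + 0.15·0.2500) ≈ 0.9231
After 'fail': P(defective) = 0.6·0.9231 / (0.6·0.9231 + 0.15·0.0769) ≈ 0.9796
After 'pass': P(defective) = 0.4·0.9796 / (0.4·0.9796 + 0.85·0.0204) ≈ 0.9576
After 'fail': P(defective) = 0.6·0.9576 / (0.6·0.9576 + 0.15·0.0424) ≈ 0.9891
After 'pass': P(defective) = 0.4·0.9891 / (0.4·0.9891 + 0.85·0.0109) ≈ 0.9770
After 'pass': P(defective) = 0.4·0.9770 / (0.4·0.9770 + 0.85·0.0230) ≈ 0.9524

0.952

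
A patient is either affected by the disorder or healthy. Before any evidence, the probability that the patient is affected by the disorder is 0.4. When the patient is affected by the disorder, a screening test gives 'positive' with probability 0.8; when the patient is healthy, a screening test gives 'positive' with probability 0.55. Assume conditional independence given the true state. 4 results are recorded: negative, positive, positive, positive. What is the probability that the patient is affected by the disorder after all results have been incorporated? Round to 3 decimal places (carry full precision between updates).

After 'negative': P(affected) = 0.2·0.4000 / (0.2·0.4000 + 0.45·0.6000) ≈ 0.2286
After 'positive': P(affected) = 0.8·0.2286 / (0.8·0.2286 + 0.55·0.7714) ≈ 0.3012
After 'positive': P(affected) = 0.8·0.3012 / (0.8·0.3012 + 0.55·0.6988) ≈ 0.3853
After 'positive': P(affected) = 0.8·0.3853 / (0.8·0.3853 + 0.55·0.6147) ≈ 0.4769

0.477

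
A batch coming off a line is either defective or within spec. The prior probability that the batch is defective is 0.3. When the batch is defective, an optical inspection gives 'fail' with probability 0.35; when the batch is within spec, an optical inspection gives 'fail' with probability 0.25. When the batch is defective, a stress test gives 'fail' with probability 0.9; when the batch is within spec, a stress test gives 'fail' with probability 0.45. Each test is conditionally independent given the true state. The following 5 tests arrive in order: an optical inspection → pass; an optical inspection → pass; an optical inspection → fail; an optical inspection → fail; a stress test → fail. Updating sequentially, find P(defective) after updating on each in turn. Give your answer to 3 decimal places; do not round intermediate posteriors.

0.558

Each posterior becomes the prior for the next update.
After an optical inspection='pass': P(defective) = 0.65·0.3000 / (0.65·0.3000 + 0.75·0.7000) ≈ 0.2708
After an optical inspection='pass': P(defective) = 0.65·0.2708 / (0.65·0.2708 + 0.75·0.7292) ≈ 0.2435
After an optical inspection='fail': P(defective) = 0.35·0.2435 / (0.35·0.2435 + 0.25·0.7565) ≈ 0.3107
After an optical inspection='fail': P(defective) = 0.35·0.3107 / (0.35·0.3107 + 0.25·0.6893) ≈ 0.3869
After a stress test='fail': P(defective) = 0.9·0.3869 / (0.9·0.3869 + 0.45·0.6131) ≈ 0.5579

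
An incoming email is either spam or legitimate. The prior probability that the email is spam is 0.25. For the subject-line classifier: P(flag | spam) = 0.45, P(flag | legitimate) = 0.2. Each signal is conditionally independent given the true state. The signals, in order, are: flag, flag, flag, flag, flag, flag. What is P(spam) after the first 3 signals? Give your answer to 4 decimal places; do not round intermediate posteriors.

0.7915

After 'flag': P(spam) = 0.45·0.2500 / (0.45·0.2500 + 0.2·0.7500) ≈ 0.4286
After 'flag': P(spam) = 0.45·0.4286 / (0.45·0.4286 + 0.2·0.5714) ≈ 0.6279
After 'flag': P(spam) = 0.45·0.6279 / (0.45·0.6279 + 0.2·0.3721) ≈ 0.7915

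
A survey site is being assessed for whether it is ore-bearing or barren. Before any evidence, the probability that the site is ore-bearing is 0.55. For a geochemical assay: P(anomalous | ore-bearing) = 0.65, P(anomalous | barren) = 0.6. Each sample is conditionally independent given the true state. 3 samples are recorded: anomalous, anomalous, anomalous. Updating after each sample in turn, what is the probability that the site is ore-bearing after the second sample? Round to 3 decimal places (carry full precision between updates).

0.589

After 'anomalous': P(ore) = 0.65·0.5500 / (0.65·0.5500 + 0.6·0.4500) ≈ 0.5697
After 'anomalous': P(ore) = 0.65·0.5697 / (0.65·0.5697 + 0.6·0.4303) ≈ 0.5892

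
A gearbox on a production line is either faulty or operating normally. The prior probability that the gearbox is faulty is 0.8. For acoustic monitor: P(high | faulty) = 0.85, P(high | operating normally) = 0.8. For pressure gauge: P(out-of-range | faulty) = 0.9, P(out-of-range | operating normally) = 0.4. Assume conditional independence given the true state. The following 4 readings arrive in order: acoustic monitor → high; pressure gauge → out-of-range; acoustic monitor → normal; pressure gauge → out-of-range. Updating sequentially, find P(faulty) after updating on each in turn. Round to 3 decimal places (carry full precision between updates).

0.942

After acoustic monitor='high': P(faulty) = 0.85·0.8000 / (0.85·0.8000 + 0.8·0.2000) ≈ 0.8095
After pressure gauge='out-of-range': P(faulty) = 0.9·0.8095 / (0.9·0.8095 + 0.4·0.1905) ≈ 0.9053
After acoustic monitor='normal': P(faulty) = 0.15·0.9053 / (0.15·0.9053 + 0.2·0.0947) ≈ 0.8776
After pressure gauge='out-of-range': P(faulty) = 0.9·0.8776 / (0.9·0.8776 + 0.4·0.1224) ≈ 0.9416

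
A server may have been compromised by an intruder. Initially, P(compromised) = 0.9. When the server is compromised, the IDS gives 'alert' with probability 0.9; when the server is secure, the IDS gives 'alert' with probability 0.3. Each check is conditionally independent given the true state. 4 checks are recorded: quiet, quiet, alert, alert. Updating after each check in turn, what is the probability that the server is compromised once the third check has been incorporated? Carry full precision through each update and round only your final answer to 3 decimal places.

After 'quiet': P(compromised) = 0.1·0.9000 / (0.1·0.9000 + 0.7·0.1000) ≈ 0.5625
After 'quiet': P(compromised) = 0.1·0.5625 / (0.1·0.5625 + 0.7·0.4375) ≈ 0.1552
After 'alert': P(compromised) = 0.9·0.1552 / (0.9·0.1552 + 0.3·0.8448) ≈ 0.3553

0.355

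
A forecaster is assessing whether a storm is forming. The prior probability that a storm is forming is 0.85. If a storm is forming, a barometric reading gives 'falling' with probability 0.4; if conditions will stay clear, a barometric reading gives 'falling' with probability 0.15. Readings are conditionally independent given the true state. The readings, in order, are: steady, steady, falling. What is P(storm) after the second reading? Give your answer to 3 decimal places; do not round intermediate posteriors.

0.738

After 'steady': P(storm) = 0.6·0.8500 / (0.6·0.8500 + 0.85·0.1500) ≈ 0.8000
After 'steady': P(storm) = 0.6·0.8000 / (0.6·0.8000 + 0.85·0.2000) ≈ 0.7385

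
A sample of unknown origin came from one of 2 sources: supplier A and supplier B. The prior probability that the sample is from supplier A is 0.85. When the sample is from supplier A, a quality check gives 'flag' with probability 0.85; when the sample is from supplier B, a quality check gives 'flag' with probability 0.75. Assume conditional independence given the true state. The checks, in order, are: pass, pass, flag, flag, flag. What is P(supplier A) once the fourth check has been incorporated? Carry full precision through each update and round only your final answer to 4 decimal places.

0.7238

After 'pass': P(supplier A) = 0.15·0.8500 / (0.15·0.8500 + 0.25·0.1500) ≈ 0.7727
After 'pass': P(supplier A) = 0.15·0.7727 / (0.15·0.7727 + 0.25·0.2273) ≈ 0.6711
After 'flag': P(supplier A) = 0.85·0.6711 / (0.85·0.6711 + 0.75·0.3289) ≈ 0.6981
After 'flag': P(supplier A) = 0.85·0.6981 / (0.85·0.6981 + 0.75·0.3019) ≈ 0.7238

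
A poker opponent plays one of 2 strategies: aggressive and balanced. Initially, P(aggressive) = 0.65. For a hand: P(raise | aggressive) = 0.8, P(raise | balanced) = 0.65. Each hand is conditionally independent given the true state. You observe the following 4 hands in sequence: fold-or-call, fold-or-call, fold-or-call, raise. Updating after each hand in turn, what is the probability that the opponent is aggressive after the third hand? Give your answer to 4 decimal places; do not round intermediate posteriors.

0.2573

After 'fold-or-call': P(aggressive) = 0.2·0.6500 / (0.2·0.6500 + 0.35·0.3500) ≈ 0.5149
After 'fold-or-call': P(aggressive) = 0.2·0.5149 / (0.2·0.5149 + 0.35·0.4851) ≈ 0.3775
After 'fold-or-call': P(aggressive) = 0.2·0.3775 / (0.2·0.3775 + 0.35·0.6225) ≈ 0.2573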